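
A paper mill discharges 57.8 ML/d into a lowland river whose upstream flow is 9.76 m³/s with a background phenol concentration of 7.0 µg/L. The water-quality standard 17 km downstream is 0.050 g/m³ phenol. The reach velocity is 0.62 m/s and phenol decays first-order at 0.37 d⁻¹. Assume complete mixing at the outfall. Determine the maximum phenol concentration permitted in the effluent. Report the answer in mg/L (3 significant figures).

57.8 ML/d = 0.669 m³/s.
7.0 µg/L = 0.007 mg/L.
Travel time to the compliance point: t = 1.7e+04/0.62 = 2.742e+04 s = 0.3174 d; decay factor exp(−0.37·0.3174) = 0.8892.
So the concentration just after mixing may be at most 0.05/0.8892 = 0.05623 mg/L.
Mass balance: 0.05623·10.43 = 0.669·Cₑ + 9.76·0.007.
Cₑ = (0.5864 − 0.06832) / 0.669 = 0.7745 mg/L.

0.774 mg/L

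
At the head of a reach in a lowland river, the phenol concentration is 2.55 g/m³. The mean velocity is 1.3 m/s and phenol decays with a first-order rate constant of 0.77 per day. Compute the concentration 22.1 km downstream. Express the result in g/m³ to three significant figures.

Travel time t = 22.1 km / 1.3 m/s = 2.21e+04/1.3 = 1.7e+04 s = 0.1968 d.
First-order decay: C = 2.55·exp(−0.77·0.1968) = 2.55·0.8594 = 2.192 g/m³.

2.19 g/m³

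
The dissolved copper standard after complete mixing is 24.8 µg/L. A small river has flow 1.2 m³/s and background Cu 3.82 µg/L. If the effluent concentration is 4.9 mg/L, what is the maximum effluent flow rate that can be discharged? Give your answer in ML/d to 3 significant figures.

0.446 ML/d

3.82 µg/L = 0.00382 mg/L.
24.8 µg/L = 0.0248 mg/L.
Mass balance at complete mixing: C_std·(Q_w + Q_r) = Q_w·C_e + Q_r·C_b.
Rearranging, Q_w = Q_r·(C_std − C_b)/(C_e − C_std) = 1.2·(0.0248 − 0.00382) / (4.9 − 0.0248) = 0.005164 m³/s.
= 0.4462 ML/d.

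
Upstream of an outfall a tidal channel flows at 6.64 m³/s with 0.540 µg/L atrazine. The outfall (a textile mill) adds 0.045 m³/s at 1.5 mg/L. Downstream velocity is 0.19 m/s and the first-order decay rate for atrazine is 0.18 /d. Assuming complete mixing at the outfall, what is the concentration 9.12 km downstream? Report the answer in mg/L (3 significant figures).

0.00962 mg/L

0.540 µg/L = 0.00054 mg/L.
After complete mixing, C₀ = (0.045·1.5 + 6.64·0.00054) / 6.685 = 0.01063 mg/L.
Travel time t = 9120 m / 0.19 m/s = 4.8e+04 s = 0.5556 d.
C = 0.01063·exp(−0.18·0.5556) = 0.01063·0.9048 = 0.009622 mg/L.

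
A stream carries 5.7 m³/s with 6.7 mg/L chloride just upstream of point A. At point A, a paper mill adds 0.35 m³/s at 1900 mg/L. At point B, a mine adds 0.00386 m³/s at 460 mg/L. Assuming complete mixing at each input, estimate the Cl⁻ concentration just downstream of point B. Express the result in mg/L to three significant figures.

After input A: C = (5.7·6.7 + 0.35·1900) / 6.05 = 116.2 mg/L.
After input B: C = (6.05·116.2 + 0.00386·460) / 6.054 = 116.4 mg/L.

116 mg/L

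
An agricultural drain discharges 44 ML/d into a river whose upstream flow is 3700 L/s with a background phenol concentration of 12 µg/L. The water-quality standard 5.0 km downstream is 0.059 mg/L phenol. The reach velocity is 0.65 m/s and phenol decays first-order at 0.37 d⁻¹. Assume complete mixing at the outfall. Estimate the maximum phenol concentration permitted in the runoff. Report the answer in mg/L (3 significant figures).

44 ML/d = 0.5093 m³/s.
3700 L/s = 3.7 m³/s.
12 µg/L = 0.012 mg/L.
Travel time to the compliance point: t = 5000/0.65 = 7692 s = 0.08903 d; decay factor exp(−0.37·0.08903) = 0.9676.
So the concentration just after mixing may be at most 0.059/0.9676 = 0.06098 mg/L.
Mass balance: 0.06098·4.209 = 0.5093·Cₑ + 3.7·0.012.
Cₑ = (0.2567 − 0.0444) / 0.5093 = 0.4168 mg/L.

0.417 mg/L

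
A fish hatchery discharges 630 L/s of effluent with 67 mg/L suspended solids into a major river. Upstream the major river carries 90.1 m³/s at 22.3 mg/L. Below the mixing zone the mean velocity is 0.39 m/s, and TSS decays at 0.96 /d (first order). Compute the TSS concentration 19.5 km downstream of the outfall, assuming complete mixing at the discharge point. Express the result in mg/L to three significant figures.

13.0 mg/L

630 L/s = 0.63 m³/s.
After complete mixing, C₀ = (0.63·67 + 90.1·22.3) / 90.73 = 22.61 mg/L.
Travel time t = 1.95e+04 m / 0.39 m/s = 5e+04 s = 0.5787 d.
C = 22.61·exp(−0.96·0.5787) = 22.61·0.5738 = 12.97 mg/L.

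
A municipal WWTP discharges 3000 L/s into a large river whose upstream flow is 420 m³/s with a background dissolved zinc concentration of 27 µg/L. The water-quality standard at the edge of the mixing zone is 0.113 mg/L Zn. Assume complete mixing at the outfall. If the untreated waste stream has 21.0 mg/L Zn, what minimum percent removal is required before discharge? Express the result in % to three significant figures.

42.1 %

3000 L/s = 3 m³/s.
27 µg/L = 0.027 mg/L.
Mass balance: 0.113·423 = 3·Cₑ + 420·0.027.
Cₑ = (47.8 − 11.34) / 3 = 12.15 mg/L.
Required removal = 1 − 12.15/21.0 = 42.13 %.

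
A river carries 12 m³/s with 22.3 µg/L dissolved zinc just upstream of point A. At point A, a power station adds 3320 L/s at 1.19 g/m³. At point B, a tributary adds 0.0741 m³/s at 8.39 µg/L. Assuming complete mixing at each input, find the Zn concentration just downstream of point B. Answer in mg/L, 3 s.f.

0.274 mg/L

22.3 µg/L = 0.0223 mg/L.
3320 L/s = 3.32 m³/s.
After input A: C = (12·0.0223 + 3.32·1.19) / 15.32 = 0.2754 mg/L.
8.39 µg/L = 0.00839 mg/L.
After input B: C = (15.32·0.2754 + 0.0741·0.00839) / 15.39 = 0.2741 mg/L.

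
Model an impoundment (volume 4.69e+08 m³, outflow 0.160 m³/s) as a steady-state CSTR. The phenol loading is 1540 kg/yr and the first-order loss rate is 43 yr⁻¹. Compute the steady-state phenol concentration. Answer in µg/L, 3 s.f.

Outflow Q = 0.160 m³/s × 3.156e+07 s/yr = 5.049e+06 m³/yr.
Steady-state CSTR mass balance: W = Q·C + k·V·C, so C = W/(Q + kV).
Q + kV = 5.049e+06 + 43·4.69e+08 = 2.017e+10 m³/yr.
C = 1540/2.017e+10 = 7.634e-08 kg/m³ = 7.634e-05 mg/L = 0.07634 µg/L.

0.0763 µg/L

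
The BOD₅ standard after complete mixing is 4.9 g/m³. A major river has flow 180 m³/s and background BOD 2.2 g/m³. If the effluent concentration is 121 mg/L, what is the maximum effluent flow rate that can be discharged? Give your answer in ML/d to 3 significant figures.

362 ML/d

Mass balance at complete mixing: C_std·(Q_w + Q_r) = Q_w·C_e + Q_r·C_b.
Rearranging, Q_w = Q_r·(C_std − C_b)/(C_e − C_std) = 180·(4.9 − 2.2) / (121 − 4.9) = 4.186 m³/s.
= 361.7 ML/d.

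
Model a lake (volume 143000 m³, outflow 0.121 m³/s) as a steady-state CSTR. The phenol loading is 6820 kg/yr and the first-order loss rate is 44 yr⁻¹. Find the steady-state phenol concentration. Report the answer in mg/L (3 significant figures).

0.675 mg/L

Outflow Q = 0.121 m³/s × 3.156e+07 s/yr = 3.818e+06 m³/yr.
Steady-state CSTR mass balance: W = Q·C + k·V·C, so C = W/(Q + kV).
Q + kV = 3.818e+06 + 44·143000 = 1.011e+07 m³/yr.
C = 6820/1.011e+07 = 0.0006745 kg/m³ = 0.6745 mg/L.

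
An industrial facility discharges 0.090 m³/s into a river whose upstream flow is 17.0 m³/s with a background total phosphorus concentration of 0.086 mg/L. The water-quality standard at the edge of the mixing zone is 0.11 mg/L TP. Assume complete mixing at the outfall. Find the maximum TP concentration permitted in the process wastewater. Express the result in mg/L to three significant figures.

4.64 mg/L

Mass balance: 0.11·17.09 = 0.09·Cₑ + 17·0.086.
Cₑ = (1.88 − 1.462) / 0.09 = 4.643 mg/L.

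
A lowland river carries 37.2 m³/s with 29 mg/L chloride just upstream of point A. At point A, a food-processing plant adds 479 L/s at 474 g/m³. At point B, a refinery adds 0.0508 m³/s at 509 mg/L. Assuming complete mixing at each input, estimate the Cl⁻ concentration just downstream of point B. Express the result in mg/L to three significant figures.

35.3 mg/L

479 L/s = 0.479 m³/s.
After input A: C = (37.2·29 + 0.479·474) / 37.68 = 34.66 mg/L.
After input B: C = (37.68·34.66 + 0.0508·509) / 37.73 = 35.3 mg/L.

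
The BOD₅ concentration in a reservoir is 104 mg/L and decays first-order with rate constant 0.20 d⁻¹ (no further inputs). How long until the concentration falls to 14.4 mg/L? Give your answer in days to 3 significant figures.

t = ln(C₀/C)/k = ln(104/14.4)/0.20 = 1.977/0.20 = 9.886 d.

9.89 d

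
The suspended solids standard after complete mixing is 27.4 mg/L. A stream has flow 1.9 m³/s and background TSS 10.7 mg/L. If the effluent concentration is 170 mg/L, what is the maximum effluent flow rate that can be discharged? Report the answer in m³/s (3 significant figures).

Mass balance at complete mixing: C_std·(Q_w + Q_r) = Q_w·C_e + Q_r·C_b.
Rearranging, Q_w = Q_r·(C_std − C_b)/(C_e − C_std) = 1.9·(27.4 − 10.7) / (170 − 27.4) = 0.2225 m³/s.

0.223 m³/s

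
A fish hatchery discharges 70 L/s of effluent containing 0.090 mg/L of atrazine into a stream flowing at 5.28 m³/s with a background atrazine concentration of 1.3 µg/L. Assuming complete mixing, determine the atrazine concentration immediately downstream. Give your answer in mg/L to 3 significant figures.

0.00246 mg/L

70 L/s = 0.07 m³/s.
1.3 µg/L = 0.0013 mg/L.
Conservation of mass across the mixing zone: C = (0.07·0.09 + 5.28·0.0013) / (0.07 + 5.28) = 0.01316/5.35 = 0.002461 mg/L.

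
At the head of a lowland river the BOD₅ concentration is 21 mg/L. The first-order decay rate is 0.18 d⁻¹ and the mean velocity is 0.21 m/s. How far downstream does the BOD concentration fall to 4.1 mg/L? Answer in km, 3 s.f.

From C = C₀·e^(−kt), t = ln(C₀/C)/k = ln(21/4.1)/0.18 = 1.634/0.18 = 9.075 d.
Distance = v·t = 0.21 m/s × 7.841e+05 s = 1.647e+05 m = 164.7 km.

165 km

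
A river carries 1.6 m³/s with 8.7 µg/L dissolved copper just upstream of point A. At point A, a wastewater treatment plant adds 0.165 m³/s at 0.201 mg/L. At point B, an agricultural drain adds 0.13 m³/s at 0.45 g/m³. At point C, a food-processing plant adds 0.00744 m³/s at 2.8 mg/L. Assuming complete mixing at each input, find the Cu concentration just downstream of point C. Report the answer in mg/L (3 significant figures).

0.0664 mg/L

8.7 µg/L = 0.0087 mg/L.
After input A: C = (1.6·0.0087 + 0.165·0.201) / 1.765 = 0.02668 mg/L.
After input B: C = (1.765·0.02668 + 0.13·0.45) / 1.895 = 0.05572 mg/L.
After input C: C = (1.895·0.05572 + 0.00744·2.8) / 1.902 = 0.06645 mg/L.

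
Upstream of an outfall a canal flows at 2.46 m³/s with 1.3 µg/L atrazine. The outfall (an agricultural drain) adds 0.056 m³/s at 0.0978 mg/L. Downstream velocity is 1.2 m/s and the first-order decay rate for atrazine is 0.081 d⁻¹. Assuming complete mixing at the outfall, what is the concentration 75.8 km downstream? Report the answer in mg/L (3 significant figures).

0.00325 mg/L

1.3 µg/L = 0.0013 mg/L.
After complete mixing, C₀ = (0.056·0.0978 + 2.46·0.0013) / 2.516 = 0.003448 mg/L.
Travel time t = 7.58e+04 m / 1.2 m/s = 6.317e+04 s = 0.7311 d.
C = 0.003448·exp(−0.081·0.7311) = 0.003448·0.9425 = 0.00325 mg/L.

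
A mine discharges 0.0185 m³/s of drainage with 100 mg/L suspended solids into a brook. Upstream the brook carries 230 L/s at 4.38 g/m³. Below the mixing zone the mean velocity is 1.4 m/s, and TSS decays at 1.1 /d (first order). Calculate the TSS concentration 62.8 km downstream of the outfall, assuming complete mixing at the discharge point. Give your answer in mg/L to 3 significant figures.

230 L/s = 0.23 m³/s.
After complete mixing, C₀ = (0.0185·100 + 0.23·4.38) / 0.2485 = 11.5 mg/L.
Travel time t = 6.28e+04 m / 1.4 m/s = 4.486e+04 s = 0.5192 d.
C = 11.5·exp(−1.1·0.5192) = 11.5·0.5649 = 6.496 mg/L.

6.50 mg/L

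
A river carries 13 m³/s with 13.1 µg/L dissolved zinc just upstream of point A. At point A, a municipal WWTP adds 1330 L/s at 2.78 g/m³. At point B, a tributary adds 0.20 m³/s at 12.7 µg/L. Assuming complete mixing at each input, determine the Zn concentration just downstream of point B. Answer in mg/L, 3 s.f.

0.266 mg/L

13.1 µg/L = 0.0131 mg/L.
1330 L/s = 1.33 m³/s.
After input A: C = (13·0.0131 + 1.33·2.78) / 14.33 = 0.2699 mg/L.
12.7 µg/L = 0.0127 mg/L.
After input B: C = (14.33·0.2699 + 0.2·0.0127) / 14.53 = 0.2664 mg/L.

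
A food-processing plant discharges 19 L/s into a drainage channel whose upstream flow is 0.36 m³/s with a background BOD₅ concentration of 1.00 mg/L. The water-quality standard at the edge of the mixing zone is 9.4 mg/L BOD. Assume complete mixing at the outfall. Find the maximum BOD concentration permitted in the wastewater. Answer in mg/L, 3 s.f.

169 mg/L

19 L/s = 0.019 m³/s.
Mass balance: 9.4·0.379 = 0.019·Cₑ + 0.36·1.
Cₑ = (3.563 − 0.36) / 0.019 = 168.6 mg/L.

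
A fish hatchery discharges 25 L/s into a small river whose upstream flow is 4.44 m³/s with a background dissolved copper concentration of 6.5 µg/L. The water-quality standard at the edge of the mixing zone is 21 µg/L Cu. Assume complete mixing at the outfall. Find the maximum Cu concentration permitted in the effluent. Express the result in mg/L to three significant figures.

25 L/s = 0.025 m³/s.
6.5 µg/L = 0.0065 mg/L.
21 µg/L = 0.021 mg/L.
Mass balance: 0.021·4.465 = 0.025·Cₑ + 4.44·0.0065.
Cₑ = (0.09377 − 0.02886) / 0.025 = 2.596 mg/L.

2.60 mg/L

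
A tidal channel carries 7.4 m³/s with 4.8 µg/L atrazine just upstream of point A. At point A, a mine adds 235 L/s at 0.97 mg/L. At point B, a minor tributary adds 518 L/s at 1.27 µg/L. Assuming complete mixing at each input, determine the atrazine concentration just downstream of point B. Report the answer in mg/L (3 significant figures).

0.0324 mg/L

4.8 µg/L = 0.0048 mg/L.
235 L/s = 0.235 m³/s.
After input A: C = (7.4·0.0048 + 0.235·0.97) / 7.635 = 0.03451 mg/L.
518 L/s = 0.518 m³/s.
1.27 µg/L = 0.00127 mg/L.
After input B: C = (7.635·0.03451 + 0.518·0.00127) / 8.153 = 0.0324 mg/L.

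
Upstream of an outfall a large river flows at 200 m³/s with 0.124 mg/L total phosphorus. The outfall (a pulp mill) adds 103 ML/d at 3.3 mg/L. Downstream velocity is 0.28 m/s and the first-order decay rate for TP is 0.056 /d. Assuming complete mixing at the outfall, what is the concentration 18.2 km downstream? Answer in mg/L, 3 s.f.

103 ML/d = 1.192 m³/s.
After complete mixing, C₀ = (1.192·3.3 + 200·0.124) / 201.2 = 0.1428 mg/L.
Travel time t = 1.82e+04 m / 0.28 m/s = 6.5e+04 s = 0.7523 d.
C = 0.1428·exp(−0.056·0.7523) = 0.1428·0.9587 = 0.1369 mg/L.

0.137 mg/L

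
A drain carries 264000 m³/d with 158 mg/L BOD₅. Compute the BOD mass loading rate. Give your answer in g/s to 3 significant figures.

483 g/s

264000 m³/d = 3.056 m³/s.
Mass flux = Q·C = 3.056 m³/s × 158 g/m³ = 482.8 g/s.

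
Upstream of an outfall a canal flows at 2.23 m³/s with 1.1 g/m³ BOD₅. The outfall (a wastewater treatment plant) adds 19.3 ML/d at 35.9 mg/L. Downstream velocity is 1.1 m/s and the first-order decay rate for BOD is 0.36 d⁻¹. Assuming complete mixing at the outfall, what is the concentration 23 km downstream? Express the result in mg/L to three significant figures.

19.3 ML/d = 0.2234 m³/s.
After complete mixing, C₀ = (0.2234·35.9 + 2.23·1.1) / 2.453 = 4.269 mg/L.
Travel time t = 2.3e+04 m / 1.1 m/s = 2.091e+04 s = 0.242 d.
C = 4.269·exp(−0.36·0.242) = 4.269·0.9166 = 3.912 mg/L.

3.91 mg/L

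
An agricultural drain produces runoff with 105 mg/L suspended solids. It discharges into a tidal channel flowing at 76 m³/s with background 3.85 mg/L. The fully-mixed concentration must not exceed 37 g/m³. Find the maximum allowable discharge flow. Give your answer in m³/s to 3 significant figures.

37.1 m³/s

Mass balance at complete mixing: C_std·(Q_w + Q_r) = Q_w·C_e + Q_r·C_b.
Rearranging, Q_w = Q_r·(C_std − C_b)/(C_e − C_std) = 76·(37 − 3.85) / (105 − 37) = 37.05 m³/s.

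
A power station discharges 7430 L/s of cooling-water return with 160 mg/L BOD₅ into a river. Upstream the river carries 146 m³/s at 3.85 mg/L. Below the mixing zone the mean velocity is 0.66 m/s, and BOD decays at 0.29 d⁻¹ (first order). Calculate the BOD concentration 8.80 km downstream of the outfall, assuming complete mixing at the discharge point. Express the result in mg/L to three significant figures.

10.9 mg/L

7430 L/s = 7.43 m³/s.
After complete mixing, C₀ = (7.43·160 + 146·3.85) / 153.4 = 11.41 mg/L.
Travel time t = 8800 m / 0.66 m/s = 1.333e+04 s = 0.1543 d.
C = 11.41·exp(−0.29·0.1543) = 11.41·0.9562 = 10.91 mg/L.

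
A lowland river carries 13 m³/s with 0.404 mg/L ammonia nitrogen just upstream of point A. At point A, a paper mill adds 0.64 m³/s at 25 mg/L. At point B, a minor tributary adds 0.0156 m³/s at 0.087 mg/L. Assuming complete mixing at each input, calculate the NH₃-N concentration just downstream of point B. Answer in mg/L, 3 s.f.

After input A: C = (13·0.404 + 0.64·25) / 13.64 = 1.558 mg/L.
After input B: C = (13.64·1.558 + 0.0156·0.087) / 13.66 = 1.556 mg/L.

1.56 mg/L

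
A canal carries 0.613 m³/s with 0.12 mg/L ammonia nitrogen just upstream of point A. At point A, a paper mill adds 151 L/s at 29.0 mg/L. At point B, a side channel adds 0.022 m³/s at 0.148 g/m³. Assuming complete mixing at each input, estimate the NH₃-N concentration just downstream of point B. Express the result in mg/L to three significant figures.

5.67 mg/L

151 L/s = 0.151 m³/s.
After input A: C = (0.613·0.12 + 0.151·29) / 0.764 = 5.828 mg/L.
After input B: C = (0.764·5.828 + 0.022·0.148) / 0.786 = 5.669 mg/L.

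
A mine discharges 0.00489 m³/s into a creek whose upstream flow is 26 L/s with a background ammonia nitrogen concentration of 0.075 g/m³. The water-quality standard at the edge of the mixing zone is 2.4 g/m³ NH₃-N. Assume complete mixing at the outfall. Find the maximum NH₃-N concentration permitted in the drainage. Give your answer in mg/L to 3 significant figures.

26 L/s = 0.026 m³/s.
Mass balance: 2.4·0.03089 = 0.00489·Cₑ + 0.026·0.075.
Cₑ = (0.07414 − 0.00195) / 0.00489 = 14.76 mg/L.

14.8 mg/L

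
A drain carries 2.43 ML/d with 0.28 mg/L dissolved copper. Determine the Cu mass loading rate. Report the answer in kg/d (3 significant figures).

0.680 kg/d

2.43 ML/d = 0.02813 m³/s.
Mass flux = Q·C = 0.02813 m³/s × 0.28 g/m³ = 0.007875 g/s.
= 0.007875 g/s × 86.4 = 0.6804 kg/d.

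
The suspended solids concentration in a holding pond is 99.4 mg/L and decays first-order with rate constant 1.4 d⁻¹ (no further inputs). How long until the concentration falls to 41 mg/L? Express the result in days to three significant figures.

t = ln(C₀/C)/k = ln(99.4/41)/1.4 = 0.8856/1.4 = 0.6326 d.

0.633 d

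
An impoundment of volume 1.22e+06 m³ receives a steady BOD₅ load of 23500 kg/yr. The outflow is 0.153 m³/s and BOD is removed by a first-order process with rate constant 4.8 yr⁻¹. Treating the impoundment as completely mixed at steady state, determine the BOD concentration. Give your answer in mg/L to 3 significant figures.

Outflow Q = 0.153 m³/s × 3.156e+07 s/yr = 4.828e+06 m³/yr.
Steady-state CSTR mass balance: W = Q·C + k·V·C, so C = W/(Q + kV).
Q + kV = 4.828e+06 + 4.8·1.22e+06 = 1.068e+07 m³/yr.
C = 23500/1.068e+07 = 0.002199 kg/m³ = 2.199 mg/L.

2.20 mg/L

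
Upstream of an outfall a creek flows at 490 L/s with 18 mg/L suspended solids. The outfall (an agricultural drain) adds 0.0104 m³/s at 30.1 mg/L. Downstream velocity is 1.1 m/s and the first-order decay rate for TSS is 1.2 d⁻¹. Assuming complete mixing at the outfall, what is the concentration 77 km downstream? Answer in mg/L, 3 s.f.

490 L/s = 0.49 m³/s.
After complete mixing, C₀ = (0.0104·30.1 + 0.49·18) / 0.5004 = 18.25 mg/L.
Travel time t = 7.7e+04 m / 1.1 m/s = 7e+04 s = 0.8102 d.
C = 18.25·exp(−1.2·0.8102) = 18.25·0.3782 = 6.903 mg/L.

6.90 mg/L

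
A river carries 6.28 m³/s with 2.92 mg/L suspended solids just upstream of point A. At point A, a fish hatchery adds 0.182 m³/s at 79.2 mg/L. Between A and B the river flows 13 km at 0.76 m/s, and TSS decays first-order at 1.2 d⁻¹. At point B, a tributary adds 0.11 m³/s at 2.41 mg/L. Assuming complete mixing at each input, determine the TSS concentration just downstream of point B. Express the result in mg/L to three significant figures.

3.97 mg/L

After input A: C = (6.28·2.92 + 0.182·79.2) / 6.462 = 5.068 mg/L.
Over the 13 km reach to input B (t = 1.711e+04 s = 0.198 d), decay gives C = 5.068·exp(−1.2·0.198) = 3.997 mg/L.
After input B: C = (6.462·3.997 + 0.11·2.41) / 6.572 = 3.97 mg/L.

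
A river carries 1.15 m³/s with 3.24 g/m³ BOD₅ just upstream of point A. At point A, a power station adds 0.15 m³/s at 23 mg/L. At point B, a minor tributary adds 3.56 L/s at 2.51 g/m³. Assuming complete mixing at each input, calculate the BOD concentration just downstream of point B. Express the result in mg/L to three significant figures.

5.51 mg/L

After input A: C = (1.15·3.24 + 0.15·23) / 1.3 = 5.52 mg/L.
3.56 L/s = 0.00356 m³/s.
After input B: C = (1.3·5.52 + 0.00356·2.51) / 1.304 = 5.512 mg/L.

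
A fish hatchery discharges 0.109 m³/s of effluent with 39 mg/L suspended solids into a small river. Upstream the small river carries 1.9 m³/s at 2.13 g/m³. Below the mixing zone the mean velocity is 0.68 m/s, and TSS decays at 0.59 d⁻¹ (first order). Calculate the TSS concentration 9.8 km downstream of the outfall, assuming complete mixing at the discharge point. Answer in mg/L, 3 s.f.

3.74 mg/L

After complete mixing, C₀ = (0.109·39 + 1.9·2.13) / 2.009 = 4.13 mg/L.
Travel time t = 9800 m / 0.68 m/s = 1.441e+04 s = 0.1668 d.
C = 4.13·exp(−0.59·0.1668) = 4.13·0.9063 = 3.743 mg/L.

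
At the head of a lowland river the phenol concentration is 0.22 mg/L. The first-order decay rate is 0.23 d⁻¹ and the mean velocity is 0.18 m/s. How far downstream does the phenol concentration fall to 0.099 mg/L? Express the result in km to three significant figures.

From C = C₀·e^(−kt), t = ln(C₀/C)/k = ln(0.22/0.099)/0.23 = 0.7985/0.23 = 3.472 d.
Distance = v·t = 0.18 m/s × 3e+05 s = 5.399e+04 m = 53.99 km.

54.0 km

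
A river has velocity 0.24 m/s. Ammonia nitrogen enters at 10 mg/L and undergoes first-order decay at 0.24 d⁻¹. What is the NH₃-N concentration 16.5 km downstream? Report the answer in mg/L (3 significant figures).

8.26 mg/L

Travel time t = 16.5 km / 0.24 m/s = 1.65e+04/0.24 = 6.875e+04 s = 0.7957 d.
First-order decay: C = 10·exp(−0.24·0.7957) = 10·0.8262 = 8.262 mg/L.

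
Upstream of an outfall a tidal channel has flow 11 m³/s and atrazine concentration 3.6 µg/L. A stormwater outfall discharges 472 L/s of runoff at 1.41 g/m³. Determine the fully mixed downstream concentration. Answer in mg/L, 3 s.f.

0.0615 mg/L

472 L/s = 0.472 m³/s.
3.6 µg/L = 0.0036 mg/L.
Flow-weighted mixing gives C = (0.472·1.41 + 11·0.0036) / (0.472 + 11) = 0.7051/11.47 = 0.06146 mg/L.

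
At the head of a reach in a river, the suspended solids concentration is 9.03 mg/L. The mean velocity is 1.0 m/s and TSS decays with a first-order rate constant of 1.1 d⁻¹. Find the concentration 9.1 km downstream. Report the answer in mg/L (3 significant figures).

Travel time t = 9.1 km / 1.0 m/s = 9100/1.0 = 9100 s = 0.1053 d.
First-order decay: C = 9.03·exp(−1.1·0.1053) = 9.03·0.8906 = 8.042 mg/L.

8.04 mg/L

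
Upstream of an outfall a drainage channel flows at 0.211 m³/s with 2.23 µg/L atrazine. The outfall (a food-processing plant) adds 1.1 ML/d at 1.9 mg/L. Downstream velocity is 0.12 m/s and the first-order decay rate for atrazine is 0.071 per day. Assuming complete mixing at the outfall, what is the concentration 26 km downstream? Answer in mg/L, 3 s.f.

1.1 ML/d = 0.01273 m³/s.
2.23 µg/L = 0.00223 mg/L.
After complete mixing, C₀ = (0.01273·1.9 + 0.211·0.00223) / 0.2237 = 0.1102 mg/L.
Travel time t = 2.6e+04 m / 0.12 m/s = 2.167e+05 s = 2.508 d.
C = 0.1102·exp(−0.071·2.508) = 0.1102·0.8369 = 0.09225 mg/L.

0.0922 mg/L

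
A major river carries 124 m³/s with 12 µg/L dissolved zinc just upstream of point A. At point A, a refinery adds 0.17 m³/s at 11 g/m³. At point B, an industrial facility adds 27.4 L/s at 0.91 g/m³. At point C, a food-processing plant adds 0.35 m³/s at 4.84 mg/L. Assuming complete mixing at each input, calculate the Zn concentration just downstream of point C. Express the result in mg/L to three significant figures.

0.0408 mg/L

12 µg/L = 0.012 mg/L.
After input A: C = (124·0.012 + 0.17·11) / 124.2 = 0.02704 mg/L.
27.4 L/s = 0.0274 m³/s.
After input B: C = (124.2·0.02704 + 0.0274·0.91) / 124.2 = 0.02724 mg/L.
After input C: C = (124.2·0.02724 + 0.35·4.84) / 124.5 = 0.04076 mg/L.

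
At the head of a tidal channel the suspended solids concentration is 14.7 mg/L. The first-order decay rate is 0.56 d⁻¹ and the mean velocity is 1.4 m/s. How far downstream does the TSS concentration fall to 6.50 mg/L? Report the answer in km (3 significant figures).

From C = C₀·e^(−kt), t = ln(C₀/C)/k = ln(14.7/6.50)/0.56 = 0.816/0.56 = 1.457 d.
Distance = v·t = 1.4 m/s × 1.259e+05 s = 1.763e+05 m = 176.3 km.

176 km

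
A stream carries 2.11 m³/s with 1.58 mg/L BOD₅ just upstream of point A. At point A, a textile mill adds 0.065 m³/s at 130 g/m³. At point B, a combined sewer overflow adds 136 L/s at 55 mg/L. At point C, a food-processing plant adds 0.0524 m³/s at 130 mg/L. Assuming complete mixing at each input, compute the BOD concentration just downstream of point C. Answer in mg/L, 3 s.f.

After input A: C = (2.11·1.58 + 0.065·130) / 2.175 = 5.418 mg/L.
136 L/s = 0.136 m³/s.
After input B: C = (2.175·5.418 + 0.136·55) / 2.311 = 8.336 mg/L.
After input C: C = (2.311·8.336 + 0.0524·130) / 2.363 = 11.03 mg/L.

11.0 mg/L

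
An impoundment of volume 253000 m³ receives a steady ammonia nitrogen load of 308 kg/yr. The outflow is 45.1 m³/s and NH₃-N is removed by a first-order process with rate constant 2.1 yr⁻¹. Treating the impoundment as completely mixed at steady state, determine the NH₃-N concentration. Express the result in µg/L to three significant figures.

0.216 µg/L

Outflow Q = 45.1 m³/s × 3.156e+07 s/yr = 1.423e+09 m³/yr.
Steady-state CSTR mass balance: W = Q·C + k·V·C, so C = W/(Q + kV).
Q + kV = 1.423e+09 + 2.1·253000 = 1.424e+09 m³/yr.
C = 308/1.424e+09 = 2.163e-07 kg/m³ = 0.0002163 mg/L = 0.2163 µg/L.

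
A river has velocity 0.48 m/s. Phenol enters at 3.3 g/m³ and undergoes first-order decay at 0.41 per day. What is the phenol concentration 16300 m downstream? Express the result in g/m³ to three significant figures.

2.81 g/m³

Travel time t = 16300 m / 0.48 m/s = 1.63e+04/0.48 = 3.396e+04 s = 0.393 d.
First-order decay: C = 3.3·exp(−0.41·0.393) = 3.3·0.8512 = 2.809 g/m³.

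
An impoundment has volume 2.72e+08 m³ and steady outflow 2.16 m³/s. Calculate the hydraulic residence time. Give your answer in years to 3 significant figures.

Q = 2.16 m³/s × 3.156e+07 s/yr = 6.816e+07 m³/yr.
Hydraulic residence time τ = V/Q = 2.72e+08/6.816e+07 = 3.99 yr.

3.99 yr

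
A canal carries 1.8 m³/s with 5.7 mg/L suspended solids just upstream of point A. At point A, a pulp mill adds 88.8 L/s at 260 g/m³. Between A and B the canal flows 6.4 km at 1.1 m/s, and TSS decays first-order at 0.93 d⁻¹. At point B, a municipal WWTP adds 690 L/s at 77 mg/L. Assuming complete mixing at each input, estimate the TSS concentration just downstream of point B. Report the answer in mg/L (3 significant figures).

32.7 mg/L

88.8 L/s = 0.0888 m³/s.
After input A: C = (1.8·5.7 + 0.0888·260) / 1.889 = 17.66 mg/L.
Over the 6.4 km reach to input B (t = 5818 s = 0.06734 d), decay gives C = 17.66·exp(−0.93·0.06734) = 16.58 mg/L.
690 L/s = 0.69 m³/s.
After input B: C = (1.889·16.58 + 0.69·77) / 2.579 = 32.75 mg/L.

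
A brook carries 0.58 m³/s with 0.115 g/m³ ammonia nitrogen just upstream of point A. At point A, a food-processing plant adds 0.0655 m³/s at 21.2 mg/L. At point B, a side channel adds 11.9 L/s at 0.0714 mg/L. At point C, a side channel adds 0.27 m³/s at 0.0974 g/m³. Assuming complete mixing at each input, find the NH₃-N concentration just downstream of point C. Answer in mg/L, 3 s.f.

1.60 mg/L

After input A: C = (0.58·0.115 + 0.0655·21.2) / 0.6455 = 2.255 mg/L.
11.9 L/s = 0.0119 m³/s.
After input B: C = (0.6455·2.255 + 0.0119·0.0714) / 0.6574 = 2.215 mg/L.
After input C: C = (0.6574·2.215 + 0.27·0.0974) / 0.9274 = 1.598 mg/L.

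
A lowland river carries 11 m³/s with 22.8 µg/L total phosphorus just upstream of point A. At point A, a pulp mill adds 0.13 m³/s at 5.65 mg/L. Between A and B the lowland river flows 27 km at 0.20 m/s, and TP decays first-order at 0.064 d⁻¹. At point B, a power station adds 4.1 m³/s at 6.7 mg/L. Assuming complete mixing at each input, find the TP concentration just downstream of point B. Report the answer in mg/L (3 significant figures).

1.86 mg/L

22.8 µg/L = 0.0228 mg/L.
After input A: C = (11·0.0228 + 0.13·5.65) / 11.13 = 0.08853 mg/L.
Over the 27 km reach to input B (t = 1.35e+05 s = 1.562 d), decay gives C = 0.08853·exp(−0.064·1.562) = 0.0801 mg/L.
After input B: C = (11.13·0.0801 + 4.1·6.7) / 15.23 = 1.862 mg/L.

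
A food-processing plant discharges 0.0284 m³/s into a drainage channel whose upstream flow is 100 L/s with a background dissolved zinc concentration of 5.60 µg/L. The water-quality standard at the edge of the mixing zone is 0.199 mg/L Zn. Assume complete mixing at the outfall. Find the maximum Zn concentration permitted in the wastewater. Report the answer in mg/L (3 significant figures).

100 L/s = 0.1 m³/s.
5.60 µg/L = 0.0056 mg/L.
Mass balance: 0.199·0.1284 = 0.0284·Cₑ + 0.1·0.0056.
Cₑ = (0.02555 − 0.00056) / 0.0284 = 0.88 mg/L.

0.880 mg/L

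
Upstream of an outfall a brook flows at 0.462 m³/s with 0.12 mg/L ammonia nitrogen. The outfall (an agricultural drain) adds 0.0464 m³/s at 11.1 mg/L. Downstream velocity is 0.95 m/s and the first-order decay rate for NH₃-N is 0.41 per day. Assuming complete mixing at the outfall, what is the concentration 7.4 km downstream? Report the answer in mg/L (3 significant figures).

1.08 mg/L

After complete mixing, C₀ = (0.0464·11.1 + 0.462·0.12) / 0.5084 = 1.122 mg/L.
Travel time t = 7400 m / 0.95 m/s = 7789 s = 0.09016 d.
C = 1.122·exp(−0.41·0.09016) = 1.122·0.9637 = 1.081 mg/L.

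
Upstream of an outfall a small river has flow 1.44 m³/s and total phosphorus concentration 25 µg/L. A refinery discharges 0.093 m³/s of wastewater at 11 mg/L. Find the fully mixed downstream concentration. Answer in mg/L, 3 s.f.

0.691 mg/L

25 µg/L = 0.025 mg/L.
Conservation of mass across the mixing zone: C = (0.093·11 + 1.44·0.025) / (0.093 + 1.44) = 1.059/1.533 = 0.6908 mg/L.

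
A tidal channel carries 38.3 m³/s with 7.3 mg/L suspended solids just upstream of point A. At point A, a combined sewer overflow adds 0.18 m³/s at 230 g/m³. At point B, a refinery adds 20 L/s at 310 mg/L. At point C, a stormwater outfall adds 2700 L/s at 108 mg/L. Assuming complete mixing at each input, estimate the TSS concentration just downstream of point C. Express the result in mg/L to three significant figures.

15.0 mg/L

After input A: C = (38.3·7.3 + 0.18·230) / 38.48 = 8.342 mg/L.
20 L/s = 0.02 m³/s.
After input B: C = (38.48·8.342 + 0.02·310) / 38.5 = 8.498 mg/L.
2700 L/s = 2.7 m³/s.
After input C: C = (38.5·8.498 + 2.7·108) / 41.2 = 15.02 mg/L.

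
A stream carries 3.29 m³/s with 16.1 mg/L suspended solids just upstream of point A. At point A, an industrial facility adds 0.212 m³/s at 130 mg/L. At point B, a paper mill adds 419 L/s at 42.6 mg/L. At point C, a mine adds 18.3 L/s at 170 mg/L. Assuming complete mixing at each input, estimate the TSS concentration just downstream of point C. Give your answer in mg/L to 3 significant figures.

25.8 mg/L

After input A: C = (3.29·16.1 + 0.212·130) / 3.502 = 23 mg/L.
419 L/s = 0.419 m³/s.
After input B: C = (3.502·23 + 0.419·42.6) / 3.921 = 25.09 mg/L.
18.3 L/s = 0.0183 m³/s.
After input C: C = (3.921·25.09 + 0.0183·170) / 3.939 = 25.76 mg/L.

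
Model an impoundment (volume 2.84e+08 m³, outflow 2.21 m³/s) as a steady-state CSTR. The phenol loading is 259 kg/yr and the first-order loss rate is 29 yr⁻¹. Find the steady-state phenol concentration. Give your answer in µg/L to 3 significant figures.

Outflow Q = 2.21 m³/s × 3.156e+07 s/yr = 6.974e+07 m³/yr.
Steady-state CSTR mass balance: W = Q·C + k·V·C, so C = W/(Q + kV).
Q + kV = 6.974e+07 + 29·2.84e+08 = 8.306e+09 m³/yr.
C = 259/8.306e+09 = 3.118e-08 kg/m³ = 3.118e-05 mg/L = 0.03118 µg/L.

0.0312 µg/L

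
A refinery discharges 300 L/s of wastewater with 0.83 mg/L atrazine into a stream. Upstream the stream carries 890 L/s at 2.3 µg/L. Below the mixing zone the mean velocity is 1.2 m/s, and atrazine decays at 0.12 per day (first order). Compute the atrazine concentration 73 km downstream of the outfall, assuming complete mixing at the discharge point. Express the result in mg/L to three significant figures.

0.194 mg/L

300 L/s = 0.3 m³/s.
890 L/s = 0.89 m³/s.
2.3 µg/L = 0.0023 mg/L.
After complete mixing, C₀ = (0.3·0.83 + 0.89·0.0023) / 1.19 = 0.211 mg/L.
Travel time t = 7.3e+04 m / 1.2 m/s = 6.083e+04 s = 0.7041 d.
C = 0.211·exp(−0.12·0.7041) = 0.211·0.919 = 0.1939 mg/L.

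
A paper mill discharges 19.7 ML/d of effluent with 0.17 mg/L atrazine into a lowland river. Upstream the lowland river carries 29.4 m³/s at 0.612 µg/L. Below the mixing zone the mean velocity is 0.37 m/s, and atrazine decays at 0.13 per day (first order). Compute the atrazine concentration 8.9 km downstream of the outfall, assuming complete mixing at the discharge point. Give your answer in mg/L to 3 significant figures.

19.7 ML/d = 0.228 m³/s.
0.612 µg/L = 0.000612 mg/L.
After complete mixing, C₀ = (0.228·0.17 + 29.4·0.000612) / 29.63 = 0.001916 mg/L.
Travel time t = 8900 m / 0.37 m/s = 2.405e+04 s = 0.2784 d.
C = 0.001916·exp(−0.13·0.2784) = 0.001916·0.9645 = 0.001847 mg/L.

0.00185 mg/L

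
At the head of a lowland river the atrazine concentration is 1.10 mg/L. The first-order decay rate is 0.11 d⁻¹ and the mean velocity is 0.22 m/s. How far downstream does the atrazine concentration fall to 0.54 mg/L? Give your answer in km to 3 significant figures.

123 km

From C = C₀·e^(−kt), t = ln(C₀/C)/k = ln(1.10/0.54)/0.11 = 0.7115/0.11 = 6.468 d.
Distance = v·t = 0.22 m/s × 5.588e+05 s = 1.229e+05 m = 122.9 km.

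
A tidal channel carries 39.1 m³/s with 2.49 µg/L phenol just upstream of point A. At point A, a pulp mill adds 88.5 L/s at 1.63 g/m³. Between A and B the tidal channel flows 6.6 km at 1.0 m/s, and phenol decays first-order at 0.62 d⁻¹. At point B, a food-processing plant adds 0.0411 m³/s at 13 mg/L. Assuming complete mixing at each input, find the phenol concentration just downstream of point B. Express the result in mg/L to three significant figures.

2.49 µg/L = 0.00249 mg/L.
88.5 L/s = 0.0885 m³/s.
After input A: C = (39.1·0.00249 + 0.0885·1.63) / 39.19 = 0.006165 mg/L.
Over the 6.6 km reach to input B (t = 6600 s = 0.07639 d), decay gives C = 0.006165·exp(−0.62·0.07639) = 0.00588 mg/L.
After input B: C = (39.19·0.00588 + 0.0411·13) / 39.23 = 0.01949 mg/L.

0.0195 mg/L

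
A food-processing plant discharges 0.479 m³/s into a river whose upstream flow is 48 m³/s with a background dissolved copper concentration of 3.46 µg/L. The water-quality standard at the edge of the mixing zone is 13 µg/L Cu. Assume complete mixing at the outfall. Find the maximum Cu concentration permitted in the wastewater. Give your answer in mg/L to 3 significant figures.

0.969 mg/L

3.46 µg/L = 0.00346 mg/L.
13 µg/L = 0.013 mg/L.
Mass balance: 0.013·48.48 = 0.479·Cₑ + 48·0.00346.
Cₑ = (0.6302 − 0.1661) / 0.479 = 0.969 mg/L.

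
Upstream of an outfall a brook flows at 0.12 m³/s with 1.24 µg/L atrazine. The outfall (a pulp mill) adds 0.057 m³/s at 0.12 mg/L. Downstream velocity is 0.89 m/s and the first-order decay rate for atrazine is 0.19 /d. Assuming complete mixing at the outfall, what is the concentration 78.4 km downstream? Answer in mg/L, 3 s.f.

1.24 µg/L = 0.00124 mg/L.
After complete mixing, C₀ = (0.057·0.12 + 0.12·0.00124) / 0.177 = 0.03948 mg/L.
Travel time t = 7.84e+04 m / 0.89 m/s = 8.809e+04 s = 1.02 d.
C = 0.03948·exp(−0.19·1.02) = 0.03948·0.8239 = 0.03253 mg/L.

0.0325 mg/L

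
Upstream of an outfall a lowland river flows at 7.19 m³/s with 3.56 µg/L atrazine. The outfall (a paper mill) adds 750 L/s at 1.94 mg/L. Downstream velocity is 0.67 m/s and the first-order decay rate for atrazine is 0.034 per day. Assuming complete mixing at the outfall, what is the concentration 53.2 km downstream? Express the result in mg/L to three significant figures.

0.181 mg/L

750 L/s = 0.75 m³/s.
3.56 µg/L = 0.00356 mg/L.
After complete mixing, C₀ = (0.75·1.94 + 7.19·0.00356) / 7.94 = 0.1865 mg/L.
Travel time t = 5.32e+04 m / 0.67 m/s = 7.94e+04 s = 0.919 d.
C = 0.1865·exp(−0.034·0.919) = 0.1865·0.9692 = 0.1807 mg/L.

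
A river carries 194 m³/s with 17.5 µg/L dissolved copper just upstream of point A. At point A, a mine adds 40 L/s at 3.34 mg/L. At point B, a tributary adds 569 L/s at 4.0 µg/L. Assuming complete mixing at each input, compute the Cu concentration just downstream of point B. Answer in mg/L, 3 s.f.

17.5 µg/L = 0.0175 mg/L.
40 L/s = 0.04 m³/s.
After input A: C = (194·0.0175 + 0.04·3.34) / 194 = 0.01818 mg/L.
569 L/s = 0.569 m³/s.
4.0 µg/L = 0.004 mg/L.
After input B: C = (194·0.01818 + 0.569·0.004) / 194.6 = 0.01814 mg/L.

0.0181 mg/L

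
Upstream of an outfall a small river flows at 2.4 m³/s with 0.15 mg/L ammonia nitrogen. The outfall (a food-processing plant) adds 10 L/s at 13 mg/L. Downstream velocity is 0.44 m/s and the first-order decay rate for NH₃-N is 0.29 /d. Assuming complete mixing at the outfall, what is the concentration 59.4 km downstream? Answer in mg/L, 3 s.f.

10 L/s = 0.01 m³/s.
After complete mixing, C₀ = (0.01·13 + 2.4·0.15) / 2.41 = 0.2033 mg/L.
Travel time t = 5.94e+04 m / 0.44 m/s = 1.35e+05 s = 1.562 d.
C = 0.2033·exp(−0.29·1.562) = 0.2033·0.6356 = 0.1292 mg/L.

0.129 mg/L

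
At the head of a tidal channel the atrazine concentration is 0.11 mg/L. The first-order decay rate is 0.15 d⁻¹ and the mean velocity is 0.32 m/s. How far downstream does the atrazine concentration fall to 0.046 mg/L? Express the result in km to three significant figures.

From C = C₀·e^(−kt), t = ln(C₀/C)/k = ln(0.11/0.046)/0.15 = 0.8718/0.15 = 5.812 d.
Distance = v·t = 0.32 m/s × 5.022e+05 s = 1.607e+05 m = 160.7 km.

161 km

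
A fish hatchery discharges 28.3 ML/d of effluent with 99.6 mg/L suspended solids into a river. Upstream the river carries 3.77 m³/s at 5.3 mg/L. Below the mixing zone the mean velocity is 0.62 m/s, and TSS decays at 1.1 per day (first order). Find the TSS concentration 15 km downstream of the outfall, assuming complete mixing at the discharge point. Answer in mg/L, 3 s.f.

28.3 ML/d = 0.3275 m³/s.
After complete mixing, C₀ = (0.3275·99.6 + 3.77·5.3) / 4.098 = 12.84 mg/L.
Travel time t = 1.5e+04 m / 0.62 m/s = 2.419e+04 s = 0.28 d.
C = 12.84·exp(−1.1·0.28) = 12.84·0.7349 = 9.435 mg/L.

9.43 mg/L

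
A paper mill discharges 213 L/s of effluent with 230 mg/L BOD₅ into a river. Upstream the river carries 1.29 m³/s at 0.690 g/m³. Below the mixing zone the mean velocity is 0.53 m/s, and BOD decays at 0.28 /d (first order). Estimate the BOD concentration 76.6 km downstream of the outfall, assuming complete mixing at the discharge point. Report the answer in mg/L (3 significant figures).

213 L/s = 0.213 m³/s.
After complete mixing, C₀ = (0.213·230 + 1.29·0.69) / 1.503 = 33.19 mg/L.
Travel time t = 7.66e+04 m / 0.53 m/s = 1.445e+05 s = 1.673 d.
C = 33.19·exp(−0.28·1.673) = 33.19·0.626 = 20.78 mg/L.

20.8 mg/L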